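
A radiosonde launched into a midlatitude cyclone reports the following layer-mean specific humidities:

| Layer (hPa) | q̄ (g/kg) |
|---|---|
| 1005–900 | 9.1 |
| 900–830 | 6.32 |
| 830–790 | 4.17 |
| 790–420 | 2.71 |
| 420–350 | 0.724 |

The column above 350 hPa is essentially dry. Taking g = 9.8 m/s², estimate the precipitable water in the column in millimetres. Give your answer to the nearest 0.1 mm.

PW ≈ 26.7 mm

Precipitable water is the column-integrated vapour mass per unit area: PW = (1/g) Σ q̄ Δp, with q in kg/kg and Δp in Pa (1 kg/m² of water = 1 mm).
Layer 1005–900 hPa: Δp = 105 hPa = 10500 Pa, q̄ = 0.0091 kg/kg → 0.0091 × 10500 / 9.8 = 9.75 mm
Layer 900–830 hPa: Δp = 70 hPa = 7000 Pa, q̄ = 0.00632 kg/kg → 0.00632 × 7000 / 9.8 = 4.51 mm
Layer 830–790 hPa: Δp = 40 hPa = 4000 Pa, q̄ = 0.00417 kg/kg → 0.00417 × 4000 / 9.8 = 1.70 mm
Layer 790–420 hPa: Δp = 370 hPa = 37000 Pa, q̄ = 0.00271 kg/kg → 0.00271 × 37000 / 9.8 = 10.23 mm
Layer 420–350 hPa: Δp = 70 hPa = 7000 Pa, q̄ = 0.000724 kg/kg → 0.000724 × 7000 / 9.8 = 0.52 mm
PW = 9.75 + 4.51 + 1.70 + 10.23 + 0.52 = 26.71 ≈ 26.7 mm.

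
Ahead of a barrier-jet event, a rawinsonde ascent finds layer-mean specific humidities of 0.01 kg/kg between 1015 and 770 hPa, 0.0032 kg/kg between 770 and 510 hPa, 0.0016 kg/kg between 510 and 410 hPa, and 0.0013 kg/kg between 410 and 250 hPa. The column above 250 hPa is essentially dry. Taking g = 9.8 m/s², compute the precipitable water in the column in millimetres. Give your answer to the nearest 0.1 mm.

PW ≈ 37.2 mm

Precipitable water is the column-integrated vapour mass per unit area: PW = (1/g) Σ q̄ Δp, with q in kg/kg and Δp in Pa (1 kg/m² of water = 1 mm).
Layer 1015–770 hPa: Δp = 245 hPa = 24500 Pa, q̄ = 0.01 kg/kg → 0.01 × 24500 / 9.8 = 25.00 mm
Layer 770–510 hPa: Δp = 260 hPa = 26000 Pa, q̄ = 0.0032 kg/kg → 0.0032 × 26000 / 9.8 = 8.49 mm
Layer 510–410 hPa: Δp = 100 hPa = 10000 Pa, q̄ = 0.0016 kg/kg → 0.0016 × 10000 / 9.8 = 1.63 mm
Layer 410–250 hPa: Δp = 160 hPa = 16000 Pa, q̄ = 0.0013 kg/kg → 0.0013 × 16000 / 9.8 = 2.12 mm
PW = 25.00 + 8.49 + 1.63 + 2.12 = 37.24 ≈ 37.2 mm.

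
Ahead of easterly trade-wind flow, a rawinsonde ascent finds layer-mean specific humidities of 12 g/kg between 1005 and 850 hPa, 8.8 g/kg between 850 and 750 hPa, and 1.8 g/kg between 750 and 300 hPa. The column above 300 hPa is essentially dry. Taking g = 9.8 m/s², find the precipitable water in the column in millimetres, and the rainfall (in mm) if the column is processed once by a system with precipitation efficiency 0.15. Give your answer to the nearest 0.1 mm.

Precipitable water is the column-integrated vapour mass per unit area: PW = (1/g) Σ q̄ Δp, with q in kg/kg and Δp in Pa (1 kg/m² of water = 1 mm).
Layer 1005–850 hPa: Δp = 155 hPa = 15500 Pa, q̄ = 0.012 kg/kg → 0.012 × 15500 / 9.8 = 18.98 mm
Layer 850–750 hPa: Δp = 100 hPa = 10000 Pa, q̄ = 0.0088 kg/kg → 0.0088 × 10000 / 9.8 = 8.98 mm
Layer 750–300 hPa: Δp = 450 hPa = 45000 Pa, q̄ = 0.0018 kg/kg → 0.0018 × 45000 / 9.8 = 8.27 mm
PW = 18.98 + 8.98 + 8.27 = 36.23 ≈ 36.2 mm.
Rainfall = ε × PW = 0.15 × 36.2 = 5.4 mm.

PW ≈ 36.2 mm; rainfall ≈ 5.4 mm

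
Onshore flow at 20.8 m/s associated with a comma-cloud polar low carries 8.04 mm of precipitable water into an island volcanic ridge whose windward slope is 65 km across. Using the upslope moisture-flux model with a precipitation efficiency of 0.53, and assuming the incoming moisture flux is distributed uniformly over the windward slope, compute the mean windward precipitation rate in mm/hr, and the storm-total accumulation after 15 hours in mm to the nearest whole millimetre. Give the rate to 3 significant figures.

Incoming column moisture flux per unit ridge length: F = V × PW = 20.8 × 8.04 = 167.232 mm·m/s.
Spread over the 65 km slope with efficiency ε = 0.53: R = ε·F/W = 0.53 × 167.232 / 65000 m = 1.364e-03 mm/s.
R = 1.364e-03 × 3600 = 4.91 mm/hr.
Over 15 h: total = 4.91 × 15 = 73.65 ≈ 74 mm.

R ≈ 4.91 mm/hr; total ≈ 74 mm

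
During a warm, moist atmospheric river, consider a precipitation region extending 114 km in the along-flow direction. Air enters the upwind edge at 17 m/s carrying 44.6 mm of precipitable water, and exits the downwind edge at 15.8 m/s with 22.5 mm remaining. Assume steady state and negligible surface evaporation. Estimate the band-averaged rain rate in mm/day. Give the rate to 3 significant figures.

R ≈ 305 mm/day

Column moisture flux per unit crosswind length is F = V × PW.
Inflow: F_in = 17 × 44.6 = 758.2 mm·m/s
Outflow: F_out = 15.8 × 22.5 = 355.5 mm·m/s
Steady-state rate R = (F_in − F_out)/L = (758.2 − 355.5) / 114000 m = 3.532e-03 mm/s.
R = 3.532e-03 × 3600 × 24 = 305 mm/day.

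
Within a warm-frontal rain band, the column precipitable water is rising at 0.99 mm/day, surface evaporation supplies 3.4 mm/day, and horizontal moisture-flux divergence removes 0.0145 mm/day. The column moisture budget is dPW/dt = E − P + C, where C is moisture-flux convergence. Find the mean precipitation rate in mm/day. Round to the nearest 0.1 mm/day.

P ≈ 2.4 mm/day

dPW/dt = +0.99 mm/day.
P = E + C − dPW/dt = 3.4 + (-0.0145) − (+0.99) = 2.4 mm/day.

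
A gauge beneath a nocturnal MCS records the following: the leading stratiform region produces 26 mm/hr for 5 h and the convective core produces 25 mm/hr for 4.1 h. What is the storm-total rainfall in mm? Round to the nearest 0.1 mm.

total ≈ 232.5 mm

Total = Σ Rᵢ Δtᵢ = 26 × 5 + 25 × 4.1
      = 130 + 102.5 = 232.5 mm.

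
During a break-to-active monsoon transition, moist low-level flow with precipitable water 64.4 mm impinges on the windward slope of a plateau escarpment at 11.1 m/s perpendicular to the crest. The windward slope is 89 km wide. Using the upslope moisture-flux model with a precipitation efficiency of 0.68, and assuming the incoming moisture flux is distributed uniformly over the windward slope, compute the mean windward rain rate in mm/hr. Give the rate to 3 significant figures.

Incoming column moisture flux per unit ridge length: F = V × PW = 11.1 × 64.4 = 714.84 mm·m/s.
Spread over the 89 km slope with efficiency ε = 0.68: R = ε·F/W = 0.68 × 714.84 / 89000 m = 5.462e-03 mm/s.
R = 5.462e-03 × 3600 = 19.7 mm/hr.

R ≈ 19.7 mm/hr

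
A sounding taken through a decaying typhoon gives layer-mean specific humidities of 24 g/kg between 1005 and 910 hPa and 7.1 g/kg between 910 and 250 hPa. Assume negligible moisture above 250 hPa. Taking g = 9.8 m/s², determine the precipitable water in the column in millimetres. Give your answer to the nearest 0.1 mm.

Precipitable water is the column-integrated vapour mass per unit area: PW = (1/g) Σ q̄ Δp, with q in kg/kg and Δp in Pa (1 kg/m² of water = 1 mm).
Layer 1005–910 hPa: Δp = 95 hPa = 9500 Pa, q̄ = 0.024 kg/kg → 0.024 × 9500 / 9.8 = 23.27 mm
Layer 910–250 hPa: Δp = 660 hPa = 66000 Pa, q̄ = 0.0071 kg/kg → 0.0071 × 66000 / 9.8 = 47.82 mm
PW = 23.27 + 47.82 = 71.09 ≈ 71.1 mm.

PW ≈ 71.1 mm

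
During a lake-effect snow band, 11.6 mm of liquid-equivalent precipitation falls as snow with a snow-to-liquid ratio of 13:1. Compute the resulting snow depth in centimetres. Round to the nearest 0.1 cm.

Snow depth = liquid × ratio = 11.6 mm × 13 = 150.8 mm = 15.1 cm.

snow depth ≈ 15.1 cm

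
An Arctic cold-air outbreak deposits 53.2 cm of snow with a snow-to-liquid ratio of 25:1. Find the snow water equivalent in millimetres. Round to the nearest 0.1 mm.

SWE ≈ 21.3 mm

SWE = snow depth / ratio = 53.2 cm / 25 = 2.128 cm = 21.3 mm.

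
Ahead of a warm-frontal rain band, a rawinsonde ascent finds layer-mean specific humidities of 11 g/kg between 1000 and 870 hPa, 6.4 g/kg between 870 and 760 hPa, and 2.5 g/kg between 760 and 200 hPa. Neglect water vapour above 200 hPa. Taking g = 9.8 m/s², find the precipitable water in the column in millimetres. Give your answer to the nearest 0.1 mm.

PW ≈ 36.1 mm

Precipitable water is the column-integrated vapour mass per unit area: PW = (1/g) Σ q̄ Δp, with q in kg/kg and Δp in Pa (1 kg/m² of water = 1 mm).
Layer 1000–870 hPa: Δp = 130 hPa = 13000 Pa, q̄ = 0.011 kg/kg → 0.011 × 13000 / 9.8 = 14.59 mm
Layer 870–760 hPa: Δp = 110 hPa = 11000 Pa, q̄ = 0.0064 kg/kg → 0.0064 × 11000 / 9.8 = 7.18 mm
Layer 760–200 hPa: Δp = 560 hPa = 56000 Pa, q̄ = 0.0025 kg/kg → 0.0025 × 56000 / 9.8 = 14.29 mm
PW = 14.59 + 7.18 + 14.29 = 36.06 ≈ 36.1 mm.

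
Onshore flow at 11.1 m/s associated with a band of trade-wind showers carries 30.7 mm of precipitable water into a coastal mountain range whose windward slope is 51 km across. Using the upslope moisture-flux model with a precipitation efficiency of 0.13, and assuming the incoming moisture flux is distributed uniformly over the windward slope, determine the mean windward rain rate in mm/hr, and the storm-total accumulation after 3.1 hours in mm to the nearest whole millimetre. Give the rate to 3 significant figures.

Incoming column moisture flux per unit ridge length: F = V × PW = 11.1 × 30.7 = 340.77 mm·m/s.
Spread over the 51 km slope with efficiency ε = 0.13: R = ε·F/W = 0.13 × 340.77 / 51000 m = 8.686e-04 mm/s.
R = 8.686e-04 × 3600 = 3.13 mm/hr.
Over 3.1 h: total = 3.13 × 3.1 = 9.703 ≈ 10 mm.

R ≈ 3.13 mm/hr; total ≈ 10 mm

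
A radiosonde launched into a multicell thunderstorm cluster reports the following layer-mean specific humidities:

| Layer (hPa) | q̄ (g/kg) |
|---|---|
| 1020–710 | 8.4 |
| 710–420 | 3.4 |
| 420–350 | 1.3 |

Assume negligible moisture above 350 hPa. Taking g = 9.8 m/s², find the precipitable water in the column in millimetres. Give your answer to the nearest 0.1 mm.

Precipitable water is the column-integrated vapour mass per unit area: PW = (1/g) Σ q̄ Δp, with q in kg/kg and Δp in Pa (1 kg/m² of water = 1 mm).
Layer 1020–710 hPa: Δp = 310 hPa = 31000 Pa, q̄ = 0.0084 kg/kg → 0.0084 × 31000 / 9.8 = 26.57 mm
Layer 710–420 hPa: Δp = 290 hPa = 29000 Pa, q̄ = 0.0034 kg/kg → 0.0034 × 29000 / 9.8 = 10.06 mm
Layer 420–350 hPa: Δp = 70 hPa = 7000 Pa, q̄ = 0.0013 kg/kg → 0.0013 × 7000 / 9.8 = 0.93 mm
PW = 26.57 + 10.06 + 0.93 = 37.56 ≈ 37.6 mm.

PW ≈ 37.6 mm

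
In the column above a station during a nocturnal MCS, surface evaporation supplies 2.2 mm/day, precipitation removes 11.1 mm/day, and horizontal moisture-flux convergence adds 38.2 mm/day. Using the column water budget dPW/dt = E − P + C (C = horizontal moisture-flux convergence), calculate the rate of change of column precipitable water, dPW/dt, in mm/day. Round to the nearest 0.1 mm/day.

dPW/dt = E − P + C = 2.2 − 11.1 + (38.2) = 29.3 mm/day.

dPW/dt ≈ 29.3 mm/day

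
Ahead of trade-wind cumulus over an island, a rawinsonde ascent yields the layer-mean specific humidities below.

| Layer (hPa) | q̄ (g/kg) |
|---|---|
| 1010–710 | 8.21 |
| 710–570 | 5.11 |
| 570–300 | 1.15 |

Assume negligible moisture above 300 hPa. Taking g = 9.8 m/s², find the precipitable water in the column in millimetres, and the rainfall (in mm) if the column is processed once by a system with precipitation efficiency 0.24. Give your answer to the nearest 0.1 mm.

PW ≈ 35.6 mm; rainfall ≈ 8.5 mm

Precipitable water is the column-integrated vapour mass per unit area: PW = (1/g) Σ q̄ Δp, with q in kg/kg and Δp in Pa (1 kg/m² of water = 1 mm).
Layer 1010–710 hPa: Δp = 300 hPa = 30000 Pa, q̄ = 0.00821 kg/kg → 0.00821 × 30000 / 9.8 = 25.13 mm
Layer 710–570 hPa: Δp = 140 hPa = 14000 Pa, q̄ = 0.00511 kg/kg → 0.00511 × 14000 / 9.8 = 7.30 mm
Layer 570–300 hPa: Δp = 270 hPa = 27000 Pa, q̄ = 0.00115 kg/kg → 0.00115 × 27000 / 9.8 = 3.17 mm
PW = 25.13 + 7.30 + 3.17 = 35.60 ≈ 35.6 mm.
Rainfall = ε × PW = 0.24 × 35.6 = 8.5 mm.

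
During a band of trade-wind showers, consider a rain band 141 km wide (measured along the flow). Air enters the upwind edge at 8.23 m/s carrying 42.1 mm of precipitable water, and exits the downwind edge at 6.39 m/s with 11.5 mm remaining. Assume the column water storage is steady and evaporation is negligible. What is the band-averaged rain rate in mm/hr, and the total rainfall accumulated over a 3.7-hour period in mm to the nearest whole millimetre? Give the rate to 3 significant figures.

R ≈ 6.97 mm/hr; total ≈ 26 mm

Column moisture flux per unit crosswind length is F = V × PW.
Inflow: F_in = 8.23 × 42.1 = 346.483 mm·m/s
Outflow: F_out = 6.39 × 11.5 = 73.485 mm·m/s
Steady-state rate R = (F_in − F_out)/L = (346.483 − 73.485) / 141000 m = 1.936e-03 mm/s.
R = 1.936e-03 × 3600 = 6.97 mm/hr.
Over 3.7 h: total = 6.97 × 3.7 = 25.789 ≈ 26 mm.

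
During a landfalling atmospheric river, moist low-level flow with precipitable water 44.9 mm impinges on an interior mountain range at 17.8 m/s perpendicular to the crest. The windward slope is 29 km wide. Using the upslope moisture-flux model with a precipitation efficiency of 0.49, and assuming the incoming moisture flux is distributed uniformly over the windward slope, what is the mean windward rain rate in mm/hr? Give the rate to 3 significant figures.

R ≈ 48.6 mm/hr

Incoming column moisture flux per unit ridge length: F = V × PW = 17.8 × 44.9 = 799.22 mm·m/s.
Spread over the 29 km slope with efficiency ε = 0.49: R = ε·F/W = 0.49 × 799.22 / 29000 m = 1.350e-02 mm/s.
R = 1.350e-02 × 3600 = 48.6 mm/hr.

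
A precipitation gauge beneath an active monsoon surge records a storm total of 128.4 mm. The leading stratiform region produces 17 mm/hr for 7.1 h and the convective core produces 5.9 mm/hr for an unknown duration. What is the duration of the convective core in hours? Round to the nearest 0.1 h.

Known phases: 17 × 7.1 = 120.7 mm.
Remaining depth = 128.4 − 120.7 = 7.7 mm.
Duration = 7.7 / 5.9 = 1.3 h.

duration ≈ 1.3 h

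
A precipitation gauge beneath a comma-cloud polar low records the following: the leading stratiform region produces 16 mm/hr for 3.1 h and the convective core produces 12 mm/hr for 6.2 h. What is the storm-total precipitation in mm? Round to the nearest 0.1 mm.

Total = Σ Rᵢ Δtᵢ = 16 × 3.1 + 12 × 6.2
      = 49.6 + 74.4 = 124.0 mm.

total ≈ 124.0 mm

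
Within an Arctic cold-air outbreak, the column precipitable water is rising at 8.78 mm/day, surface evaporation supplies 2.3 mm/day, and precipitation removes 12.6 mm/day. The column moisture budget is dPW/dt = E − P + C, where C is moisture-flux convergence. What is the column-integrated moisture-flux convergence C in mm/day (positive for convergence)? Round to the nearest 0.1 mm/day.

C ≈ 19.1 mm/day

dPW/dt = +8.78 mm/day.
C = dPW/dt − E + P = (+8.78) − 2.3 + 12.6 = 19.1 mm/day.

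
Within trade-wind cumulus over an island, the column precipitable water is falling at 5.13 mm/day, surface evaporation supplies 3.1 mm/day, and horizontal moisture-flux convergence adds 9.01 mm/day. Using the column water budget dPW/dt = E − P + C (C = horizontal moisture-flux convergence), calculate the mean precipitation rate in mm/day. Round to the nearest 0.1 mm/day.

P ≈ 17.2 mm/day

dPW/dt = -5.13 mm/day.
P = E + C − dPW/dt = 3.1 + (9.01) − (-5.13) = 17.2 mm/day.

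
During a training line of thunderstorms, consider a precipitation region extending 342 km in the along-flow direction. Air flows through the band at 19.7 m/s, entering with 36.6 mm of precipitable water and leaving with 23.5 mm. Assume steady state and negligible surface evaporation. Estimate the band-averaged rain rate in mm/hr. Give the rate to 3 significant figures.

Column moisture flux per unit crosswind length is F = V × PW.
Inflow: F_in = 19.7 × 36.6 = 721.02 mm·m/s
Outflow: F_out = 19.7 × 23.5 = 462.95 mm·m/s
Steady-state rate R = (F_in − F_out)/L = (721.02 − 462.95) / 342000 m = 7.546e-04 mm/s.
R = 7.546e-04 × 3600 = 2.72 mm/hr.

R ≈ 2.72 mm/hr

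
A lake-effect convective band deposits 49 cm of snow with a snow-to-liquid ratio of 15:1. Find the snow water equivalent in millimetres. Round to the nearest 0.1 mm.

SWE = snow depth / ratio = 49 cm / 15 = 3.267 cm = 32.7 mm.

SWE ≈ 32.7 mm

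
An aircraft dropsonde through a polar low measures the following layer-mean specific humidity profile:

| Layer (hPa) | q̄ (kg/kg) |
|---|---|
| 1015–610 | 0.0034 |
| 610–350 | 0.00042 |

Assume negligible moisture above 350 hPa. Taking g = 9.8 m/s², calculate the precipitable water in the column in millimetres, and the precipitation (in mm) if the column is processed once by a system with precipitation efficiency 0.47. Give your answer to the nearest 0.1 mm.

PW ≈ 15.2 mm; precipitation ≈ 7.1 mm

Precipitable water is the column-integrated vapour mass per unit area: PW = (1/g) Σ q̄ Δp, with q in kg/kg and Δp in Pa (1 kg/m² of water = 1 mm).
Layer 1015–610 hPa: Δp = 405 hPa = 40500 Pa, q̄ = 0.0034 kg/kg → 0.0034 × 40500 / 9.8 = 14.05 mm
Layer 610–350 hPa: Δp = 260 hPa = 26000 Pa, q̄ = 0.00042 kg/kg → 0.00042 × 26000 / 9.8 = 1.11 mm
PW = 14.05 + 1.11 = 15.16 ≈ 15.2 mm.
Precipitation = ε × PW = 0.47 × 15.2 = 7.1 mm.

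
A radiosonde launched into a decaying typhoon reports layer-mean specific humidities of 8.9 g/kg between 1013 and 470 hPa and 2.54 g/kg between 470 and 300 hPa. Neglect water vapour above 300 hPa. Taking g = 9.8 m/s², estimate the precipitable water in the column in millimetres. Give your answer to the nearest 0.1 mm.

PW ≈ 53.7 mm

Precipitable water is the column-integrated vapour mass per unit area: PW = (1/g) Σ q̄ Δp, with q in kg/kg and Δp in Pa (1 kg/m² of water = 1 mm).
Layer 1013–470 hPa: Δp = 543 hPa = 54300 Pa, q̄ = 0.0089 kg/kg → 0.0089 × 54300 / 9.8 = 49.31 mm
Layer 470–300 hPa: Δp = 170 hPa = 17000 Pa, q̄ = 0.00254 kg/kg → 0.00254 × 17000 / 9.8 = 4.41 mm
PW = 49.31 + 4.41 = 53.72 ≈ 53.7 mm.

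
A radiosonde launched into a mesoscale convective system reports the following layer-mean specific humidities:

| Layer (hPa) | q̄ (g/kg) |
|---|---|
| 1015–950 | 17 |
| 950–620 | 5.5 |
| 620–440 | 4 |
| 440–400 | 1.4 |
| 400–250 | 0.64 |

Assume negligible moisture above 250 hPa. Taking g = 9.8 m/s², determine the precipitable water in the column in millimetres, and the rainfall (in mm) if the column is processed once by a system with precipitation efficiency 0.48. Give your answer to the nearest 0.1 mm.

Precipitable water is the column-integrated vapour mass per unit area: PW = (1/g) Σ q̄ Δp, with q in kg/kg and Δp in Pa (1 kg/m² of water = 1 mm).
Layer 1015–950 hPa: Δp = 65 hPa = 6500 Pa, q̄ = 0.017 kg/kg → 0.017 × 6500 / 9.8 = 11.28 mm
Layer 950–620 hPa: Δp = 330 hPa = 33000 Pa, q̄ = 0.0055 kg/kg → 0.0055 × 33000 / 9.8 = 18.52 mm
Layer 620–440 hPa: Δp = 180 hPa = 18000 Pa, q̄ = 0.004 kg/kg → 0.004 × 18000 / 9.8 = 7.35 mm
Layer 440–400 hPa: Δp = 40 hPa = 4000 Pa, q̄ = 0.0014 kg/kg → 0.0014 × 4000 / 9.8 = 0.57 mm
Layer 400–250 hPa: Δp = 150 hPa = 15000 Pa, q̄ = 0.00064 kg/kg → 0.00064 × 15000 / 9.8 = 0.98 mm
PW = 11.28 + 18.52 + 7.35 + 0.57 + 0.98 = 38.70 ≈ 38.7 mm.
Rainfall = ε × PW = 0.48 × 38.7 = 18.6 mm.

PW ≈ 38.7 mm; rainfall ≈ 18.6 mm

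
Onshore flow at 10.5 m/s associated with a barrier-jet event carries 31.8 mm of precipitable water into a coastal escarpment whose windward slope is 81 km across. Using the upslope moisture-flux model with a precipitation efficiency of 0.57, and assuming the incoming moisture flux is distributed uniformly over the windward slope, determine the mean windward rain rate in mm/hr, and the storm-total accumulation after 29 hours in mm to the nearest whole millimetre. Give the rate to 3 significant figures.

Incoming column moisture flux per unit ridge length: F = V × PW = 10.5 × 31.8 = 333.9 mm·m/s.
Spread over the 81 km slope with efficiency ε = 0.57: R = ε·F/W = 0.57 × 333.9 / 81000 m = 2.350e-03 mm/s.
R = 2.350e-03 × 3600 = 8.46 mm/hr.
Over 29 h: total = 8.46 × 29 = 245.34 ≈ 245 mm.

R ≈ 8.46 mm/hr; total ≈ 245 mm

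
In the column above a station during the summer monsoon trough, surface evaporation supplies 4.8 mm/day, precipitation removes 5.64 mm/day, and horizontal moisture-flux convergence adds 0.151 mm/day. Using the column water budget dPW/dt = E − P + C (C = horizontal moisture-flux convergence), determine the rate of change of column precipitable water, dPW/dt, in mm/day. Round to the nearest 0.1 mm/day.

dPW/dt = E − P + C = 4.8 − 5.64 + (0.151) = -0.7 mm/day.

dPW/dt ≈ -0.7 mm/day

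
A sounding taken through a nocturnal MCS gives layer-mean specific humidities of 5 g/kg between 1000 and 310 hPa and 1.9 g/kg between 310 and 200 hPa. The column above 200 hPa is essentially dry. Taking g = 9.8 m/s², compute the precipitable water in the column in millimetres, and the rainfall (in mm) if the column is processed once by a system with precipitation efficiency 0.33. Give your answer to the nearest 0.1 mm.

Precipitable water is the column-integrated vapour mass per unit area: PW = (1/g) Σ q̄ Δp, with q in kg/kg and Δp in Pa (1 kg/m² of water = 1 mm).
Layer 1000–310 hPa: Δp = 690 hPa = 69000 Pa, q̄ = 0.005 kg/kg → 0.005 × 69000 / 9.8 = 35.20 mm
Layer 310–200 hPa: Δp = 110 hPa = 11000 Pa, q̄ = 0.0019 kg/kg → 0.0019 × 11000 / 9.8 = 2.13 mm
PW = 35.20 + 2.13 = 37.33 ≈ 37.3 mm.
Rainfall = ε × PW = 0.33 × 37.3 = 12.3 mm.

PW ≈ 37.3 mm; rainfall ≈ 12.3 mm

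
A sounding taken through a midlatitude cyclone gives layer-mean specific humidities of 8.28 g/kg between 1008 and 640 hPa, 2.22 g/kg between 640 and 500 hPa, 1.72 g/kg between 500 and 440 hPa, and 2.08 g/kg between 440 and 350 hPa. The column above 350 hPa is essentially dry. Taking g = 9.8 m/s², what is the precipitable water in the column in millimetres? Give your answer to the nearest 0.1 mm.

Precipitable water is the column-integrated vapour mass per unit area: PW = (1/g) Σ q̄ Δp, with q in kg/kg and Δp in Pa (1 kg/m² of water = 1 mm).
Layer 1008–640 hPa: Δp = 368 hPa = 36800 Pa, q̄ = 0.00828 kg/kg → 0.00828 × 36800 / 9.8 = 31.09 mm
Layer 640–500 hPa: Δp = 140 hPa = 14000 Pa, q̄ = 0.00222 kg/kg → 0.00222 × 14000 / 9.8 = 3.17 mm
Layer 500–440 hPa: Δp = 60 hPa = 6000 Pa, q̄ = 0.00172 kg/kg → 0.00172 × 6000 / 9.8 = 1.05 mm
Layer 440–350 hPa: Δp = 90 hPa = 9000 Pa, q̄ = 0.00208 kg/kg → 0.00208 × 9000 / 9.8 = 1.91 mm
PW = 31.09 + 3.17 + 1.05 + 1.91 = 37.22 ≈ 37.2 mm.

PW ≈ 37.2 mm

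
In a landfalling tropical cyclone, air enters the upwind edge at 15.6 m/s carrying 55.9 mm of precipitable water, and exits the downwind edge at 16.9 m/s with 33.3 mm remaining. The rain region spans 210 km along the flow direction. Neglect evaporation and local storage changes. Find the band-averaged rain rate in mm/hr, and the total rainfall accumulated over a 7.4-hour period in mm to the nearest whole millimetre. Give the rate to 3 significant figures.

R ≈ 5.30 mm/hr; total ≈ 39 mm

Column moisture flux per unit crosswind length is F = V × PW.
Inflow: F_in = 15.6 × 55.9 = 872.04 mm·m/s
Outflow: F_out = 16.9 × 33.3 = 562.77 mm·m/s
Steady-state rate R = (F_in − F_out)/L = (872.04 − 562.77) / 210000 m = 1.473e-03 mm/s.
R = 1.473e-03 × 3600 = 5.30 mm/hr.
Over 7.4 h: total = 5.30 × 7.4 = 39.22 ≈ 39 mm.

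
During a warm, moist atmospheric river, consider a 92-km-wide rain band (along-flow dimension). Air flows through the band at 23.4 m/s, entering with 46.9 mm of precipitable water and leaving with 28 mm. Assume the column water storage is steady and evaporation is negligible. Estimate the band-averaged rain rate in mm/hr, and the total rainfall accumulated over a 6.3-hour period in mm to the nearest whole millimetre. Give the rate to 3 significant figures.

Column moisture flux per unit crosswind length is F = V × PW.
Inflow: F_in = 23.4 × 46.9 = 1097.46 mm·m/s
Outflow: F_out = 23.4 × 28 = 655.2 mm·m/s
Steady-state rate R = (F_in − F_out)/L = (1097.46 − 655.2) / 92000 m = 4.807e-03 mm/s.
R = 4.807e-03 × 3600 = 17.3 mm/hr.
Over 6.3 h: total = 17.3 × 6.3 = 108.99 ≈ 109 mm.

R ≈ 17.3 mm/hr; total ≈ 109 mm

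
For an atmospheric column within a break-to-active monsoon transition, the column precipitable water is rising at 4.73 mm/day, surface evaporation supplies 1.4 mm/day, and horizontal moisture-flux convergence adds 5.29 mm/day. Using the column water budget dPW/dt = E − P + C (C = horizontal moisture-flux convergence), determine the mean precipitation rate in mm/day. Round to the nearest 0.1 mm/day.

dPW/dt = +4.73 mm/day.
P = E + C − dPW/dt = 1.4 + (5.29) − (+4.73) = 2.0 mm/day.

P ≈ 2.0 mm/day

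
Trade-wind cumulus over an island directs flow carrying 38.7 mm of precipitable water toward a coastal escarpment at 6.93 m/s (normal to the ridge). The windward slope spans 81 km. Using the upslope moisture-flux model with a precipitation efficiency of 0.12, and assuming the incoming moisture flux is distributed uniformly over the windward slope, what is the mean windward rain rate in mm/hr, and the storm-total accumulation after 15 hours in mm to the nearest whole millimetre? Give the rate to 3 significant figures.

R ≈ 1.43 mm/hr; total ≈ 21 mm

Incoming column moisture flux per unit ridge length: F = V × PW = 6.93 × 38.7 = 268.191 mm·m/s.
Spread over the 81 km slope with efficiency ε = 0.12: R = ε·F/W = 0.12 × 268.191 / 81000 m = 3.973e-04 mm/s.
R = 3.973e-04 × 3600 = 1.43 mm/hr.
Over 15 h: total = 1.43 × 15 = 21.45 ≈ 21 mm.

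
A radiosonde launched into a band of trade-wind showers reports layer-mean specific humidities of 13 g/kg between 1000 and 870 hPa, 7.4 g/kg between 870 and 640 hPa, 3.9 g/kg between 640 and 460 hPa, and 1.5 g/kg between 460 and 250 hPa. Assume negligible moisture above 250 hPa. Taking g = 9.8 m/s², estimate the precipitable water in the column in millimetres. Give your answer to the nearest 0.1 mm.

Precipitable water is the column-integrated vapour mass per unit area: PW = (1/g) Σ q̄ Δp, with q in kg/kg and Δp in Pa (1 kg/m² of water = 1 mm).
Layer 1000–870 hPa: Δp = 130 hPa = 13000 Pa, q̄ = 0.013 kg/kg → 0.013 × 13000 / 9.8 = 17.24 mm
Layer 870–640 hPa: Δp = 230 hPa = 23000 Pa, q̄ = 0.0074 kg/kg → 0.0074 × 23000 / 9.8 = 17.37 mm
Layer 640–460 hPa: Δp = 180 hPa = 18000 Pa, q̄ = 0.0039 kg/kg → 0.0039 × 18000 / 9.8 = 7.16 mm
Layer 460–250 hPa: Δp = 210 hPa = 21000 Pa, q̄ = 0.0015 kg/kg → 0.0015 × 21000 / 9.8 = 3.21 mm
PW = 17.24 + 17.37 + 7.16 + 3.21 = 44.98 ≈ 45.0 mm.

PW ≈ 45.0 mm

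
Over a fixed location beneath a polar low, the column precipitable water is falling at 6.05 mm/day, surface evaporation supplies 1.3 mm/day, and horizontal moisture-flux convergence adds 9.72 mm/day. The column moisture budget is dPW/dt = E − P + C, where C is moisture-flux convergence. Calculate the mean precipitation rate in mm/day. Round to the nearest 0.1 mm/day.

P ≈ 17.1 mm/day

dPW/dt = -6.05 mm/day.
P = E + C − dPW/dt = 1.3 + (9.72) − (-6.05) = 17.1 mm/day.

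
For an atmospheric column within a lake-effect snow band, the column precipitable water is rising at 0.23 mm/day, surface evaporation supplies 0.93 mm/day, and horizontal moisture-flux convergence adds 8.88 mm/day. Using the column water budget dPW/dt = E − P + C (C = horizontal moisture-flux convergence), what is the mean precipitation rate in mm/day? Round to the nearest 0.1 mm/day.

dPW/dt = +0.23 mm/day.
P = E + C − dPW/dt = 0.93 + (8.88) − (+0.23) = 9.6 mm/day.

P ≈ 9.6 mm/day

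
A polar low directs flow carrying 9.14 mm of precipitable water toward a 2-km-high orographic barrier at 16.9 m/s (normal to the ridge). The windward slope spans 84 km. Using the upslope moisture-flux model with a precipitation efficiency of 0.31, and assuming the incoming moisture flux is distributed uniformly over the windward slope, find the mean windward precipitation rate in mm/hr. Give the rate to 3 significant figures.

Incoming column moisture flux per unit ridge length: F = V × PW = 16.9 × 9.14 = 154.466 mm·m/s.
Spread over the 84 km slope with efficiency ε = 0.31: R = ε·F/W = 0.31 × 154.466 / 84000 m = 5.701e-04 mm/s.
R = 5.701e-04 × 3600 = 2.05 mm/hr.

R ≈ 2.05 mm/hr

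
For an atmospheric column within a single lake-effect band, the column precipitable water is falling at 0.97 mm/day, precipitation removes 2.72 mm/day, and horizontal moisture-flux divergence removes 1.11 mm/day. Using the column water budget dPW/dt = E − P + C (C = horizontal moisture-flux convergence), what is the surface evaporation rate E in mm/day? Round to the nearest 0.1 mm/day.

E ≈ 2.9 mm/day

dPW/dt = -0.97 mm/day.
E = dPW/dt + P − C = (-0.97) + 2.72 − (-1.11) = 2.9 mm/day.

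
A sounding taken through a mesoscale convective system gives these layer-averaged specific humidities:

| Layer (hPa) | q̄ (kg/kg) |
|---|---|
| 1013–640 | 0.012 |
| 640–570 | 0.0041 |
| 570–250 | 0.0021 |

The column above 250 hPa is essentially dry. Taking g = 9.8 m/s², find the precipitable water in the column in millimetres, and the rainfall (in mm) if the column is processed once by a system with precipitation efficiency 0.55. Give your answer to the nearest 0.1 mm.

PW ≈ 55.5 mm; rainfall ≈ 30.5 mm

Precipitable water is the column-integrated vapour mass per unit area: PW = (1/g) Σ q̄ Δp, with q in kg/kg and Δp in Pa (1 kg/m² of water = 1 mm).
Layer 1013–640 hPa: Δp = 373 hPa = 37300 Pa, q̄ = 0.012 kg/kg → 0.012 × 37300 / 9.8 = 45.67 mm
Layer 640–570 hPa: Δp = 70 hPa = 7000 Pa, q̄ = 0.0041 kg/kg → 0.0041 × 7000 / 9.8 = 2.93 mm
Layer 570–250 hPa: Δp = 320 hPa = 32000 Pa, q̄ = 0.0021 kg/kg → 0.0021 × 32000 / 9.8 = 6.86 mm
PW = 45.67 + 2.93 + 6.86 = 55.46 ≈ 55.5 mm.
Rainfall = ε × PW = 0.55 × 55.5 = 30.5 mm.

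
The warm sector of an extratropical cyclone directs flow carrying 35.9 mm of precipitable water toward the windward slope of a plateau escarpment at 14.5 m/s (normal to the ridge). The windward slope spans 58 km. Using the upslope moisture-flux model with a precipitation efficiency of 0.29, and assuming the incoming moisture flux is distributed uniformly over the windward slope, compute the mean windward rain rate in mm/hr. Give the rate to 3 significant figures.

Incoming column moisture flux per unit ridge length: F = V × PW = 14.5 × 35.9 = 520.55 mm·m/s.
Spread over the 58 km slope with efficiency ε = 0.29: R = ε·F/W = 0.29 × 520.55 / 58000 m = 2.603e-03 mm/s.
R = 2.603e-03 × 3600 = 9.37 mm/hr.

R ≈ 9.37 mm/hr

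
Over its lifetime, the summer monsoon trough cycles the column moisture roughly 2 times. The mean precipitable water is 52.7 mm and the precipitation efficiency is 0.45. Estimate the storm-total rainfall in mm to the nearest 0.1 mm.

Each cycle deposits ε × PW = 0.45 × 52.7 = 23.715 mm.
Over 2 cycles: 2 × 23.715 = 47.4 mm.

rainfall ≈ 47.4 mm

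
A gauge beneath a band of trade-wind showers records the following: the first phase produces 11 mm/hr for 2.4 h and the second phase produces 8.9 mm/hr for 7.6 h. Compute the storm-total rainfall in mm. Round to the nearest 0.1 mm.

total ≈ 94.0 mm

Total = Σ Rᵢ Δtᵢ = 11 × 2.4 + 8.9 × 7.6
      = 26.4 + 67.64 = 94.0 mm.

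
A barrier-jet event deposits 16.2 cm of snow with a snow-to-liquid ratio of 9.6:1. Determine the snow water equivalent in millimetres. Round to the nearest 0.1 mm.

SWE = snow depth / ratio = 16.2 cm / 9.6 = 1.688 cm = 16.9 mm.

SWE ≈ 16.9 mm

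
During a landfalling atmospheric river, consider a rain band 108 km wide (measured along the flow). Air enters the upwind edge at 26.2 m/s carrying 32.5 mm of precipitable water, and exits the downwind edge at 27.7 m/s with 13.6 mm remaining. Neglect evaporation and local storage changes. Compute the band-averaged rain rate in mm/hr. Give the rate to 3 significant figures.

R ≈ 15.8 mm/hr

Column moisture flux per unit crosswind length is F = V × PW.
Inflow: F_in = 26.2 × 32.5 = 851.5 mm·m/s
Outflow: F_out = 27.7 × 13.6 = 376.72 mm·m/s
Steady-state rate R = (F_in − F_out)/L = (851.5 − 376.72) / 108000 m = 4.396e-03 mm/s.
R = 4.396e-03 × 3600 = 15.8 mm/hr.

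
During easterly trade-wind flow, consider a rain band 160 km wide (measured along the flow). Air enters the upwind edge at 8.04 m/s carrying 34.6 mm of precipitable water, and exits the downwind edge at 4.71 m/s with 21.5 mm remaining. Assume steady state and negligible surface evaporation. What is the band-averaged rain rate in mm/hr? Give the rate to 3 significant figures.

R ≈ 3.98 mm/hr

Column moisture flux per unit crosswind length is F = V × PW.
Inflow: F_in = 8.04 × 34.6 = 278.184 mm·m/s
Outflow: F_out = 4.71 × 21.5 = 101.265 mm·m/s
Steady-state rate R = (F_in − F_out)/L = (278.184 − 101.265) / 160000 m = 1.106e-03 mm/s.
R = 1.106e-03 × 3600 = 3.98 mm/hr.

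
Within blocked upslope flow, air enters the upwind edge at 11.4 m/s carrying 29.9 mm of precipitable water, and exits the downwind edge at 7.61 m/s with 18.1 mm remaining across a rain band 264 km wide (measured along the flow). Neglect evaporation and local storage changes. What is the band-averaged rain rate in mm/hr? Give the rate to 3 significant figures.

R ≈ 2.77 mm/hr

Column moisture flux per unit crosswind length is F = V × PW.
Inflow: F_in = 11.4 × 29.9 = 340.86 mm·m/s
Outflow: F_out = 7.61 × 18.1 = 137.741 mm·m/s
Steady-state rate R = (F_in − F_out)/L = (340.86 − 137.741) / 264000 m = 7.694e-04 mm/s.
R = 7.694e-04 × 3600 = 2.77 mm/hr.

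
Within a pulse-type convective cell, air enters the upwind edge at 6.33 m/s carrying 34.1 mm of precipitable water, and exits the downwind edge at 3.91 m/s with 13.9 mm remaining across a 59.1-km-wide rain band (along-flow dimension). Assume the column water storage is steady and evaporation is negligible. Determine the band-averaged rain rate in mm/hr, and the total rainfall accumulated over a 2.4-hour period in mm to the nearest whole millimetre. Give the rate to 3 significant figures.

R ≈ 9.84 mm/hr; total ≈ 24 mm

Column moisture flux per unit crosswind length is F = V × PW.
Inflow: F_in = 6.33 × 34.1 = 215.853 mm·m/s
Outflow: F_out = 3.91 × 13.9 = 54.349 mm·m/s
Steady-state rate R = (F_in − F_out)/L = (215.853 − 54.349) / 59100 m = 2.733e-03 mm/s.
R = 2.733e-03 × 3600 = 9.84 mm/hr.
Over 2.4 h: total = 9.84 × 2.4 = 23.616 ≈ 24 mm.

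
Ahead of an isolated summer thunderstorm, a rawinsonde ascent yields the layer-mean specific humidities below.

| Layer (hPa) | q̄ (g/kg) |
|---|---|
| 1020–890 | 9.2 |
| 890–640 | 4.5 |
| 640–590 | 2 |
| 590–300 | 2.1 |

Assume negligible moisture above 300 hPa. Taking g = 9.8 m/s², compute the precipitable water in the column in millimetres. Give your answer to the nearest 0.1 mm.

PW ≈ 30.9 mm

Precipitable water is the column-integrated vapour mass per unit area: PW = (1/g) Σ q̄ Δp, with q in kg/kg and Δp in Pa (1 kg/m² of water = 1 mm).
Layer 1020–890 hPa: Δp = 130 hPa = 13000 Pa, q̄ = 0.0092 kg/kg → 0.0092 × 13000 / 9.8 = 12.20 mm
Layer 890–640 hPa: Δp = 250 hPa = 25000 Pa, q̄ = 0.0045 kg/kg → 0.0045 × 25000 / 9.8 = 11.48 mm
Layer 640–590 hPa: Δp = 50 hPa = 5000 Pa, q̄ = 0.002 kg/kg → 0.002 × 5000 / 9.8 = 1.02 mm
Layer 590–300 hPa: Δp = 290 hPa = 29000 Pa, q̄ = 0.0021 kg/kg → 0.0021 × 29000 / 9.8 = 6.21 mm
PW = 12.20 + 11.48 + 1.02 + 6.21 = 30.91 ≈ 30.9 mm.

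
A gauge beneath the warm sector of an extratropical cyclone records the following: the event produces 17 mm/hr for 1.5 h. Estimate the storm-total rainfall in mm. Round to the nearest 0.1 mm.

Total = Σ Rᵢ Δtᵢ = 17 × 1.5
      = 25.5 = 25.5 mm.

total ≈ 25.5 mm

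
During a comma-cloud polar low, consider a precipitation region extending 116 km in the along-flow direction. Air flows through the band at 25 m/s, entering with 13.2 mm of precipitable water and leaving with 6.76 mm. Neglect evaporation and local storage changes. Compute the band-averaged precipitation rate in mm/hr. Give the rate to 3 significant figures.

R ≈ 5.00 mm/hr

Column moisture flux per unit crosswind length is F = V × PW.
Inflow: F_in = 25 × 13.2 = 330 mm·m/s
Outflow: F_out = 25 × 6.76 = 169 mm·m/s
Steady-state rate R = (F_in − F_out)/L = (330 − 169) / 116000 m = 1.388e-03 mm/s.
R = 1.388e-03 × 3600 = 5.00 mm/hr.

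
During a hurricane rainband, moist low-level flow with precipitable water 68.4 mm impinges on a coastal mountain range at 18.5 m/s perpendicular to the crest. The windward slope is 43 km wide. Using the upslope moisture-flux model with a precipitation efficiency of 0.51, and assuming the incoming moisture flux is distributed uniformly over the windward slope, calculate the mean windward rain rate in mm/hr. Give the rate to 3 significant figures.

Incoming column moisture flux per unit ridge length: F = V × PW = 18.5 × 68.4 = 1265.4 mm·m/s.
Spread over the 43 km slope with efficiency ε = 0.51: R = ε·F/W = 0.51 × 1265.4 / 43000 m = 1.501e-02 mm/s.
R = 1.501e-02 × 3600 = 54.0 mm/hr.

R ≈ 54.0 mm/hr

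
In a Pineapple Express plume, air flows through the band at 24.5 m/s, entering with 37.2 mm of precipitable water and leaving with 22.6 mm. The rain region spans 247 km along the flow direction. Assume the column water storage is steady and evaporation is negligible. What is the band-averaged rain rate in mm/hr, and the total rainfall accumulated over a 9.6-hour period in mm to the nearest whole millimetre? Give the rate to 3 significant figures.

R ≈ 5.21 mm/hr; total ≈ 50 mm

Column moisture flux per unit crosswind length is F = V × PW.
Inflow: F_in = 24.5 × 37.2 = 911.4 mm·m/s
Outflow: F_out = 24.5 × 22.6 = 553.7 mm·m/s
Steady-state rate R = (F_in − F_out)/L = (911.4 − 553.7) / 247000 m = 1.448e-03 mm/s.
R = 1.448e-03 × 3600 = 5.21 mm/hr.
Over 9.6 h: total = 5.21 × 9.6 = 50.016 ≈ 50 mm.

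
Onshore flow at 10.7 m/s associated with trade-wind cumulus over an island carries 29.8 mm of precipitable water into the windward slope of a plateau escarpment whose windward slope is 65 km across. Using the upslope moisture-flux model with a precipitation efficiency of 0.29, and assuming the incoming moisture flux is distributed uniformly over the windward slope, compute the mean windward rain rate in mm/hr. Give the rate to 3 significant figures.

R ≈ 5.12 mm/hr

Incoming column moisture flux per unit ridge length: F = V × PW = 10.7 × 29.8 = 318.86 mm·m/s.
Spread over the 65 km slope with efficiency ε = 0.29: R = ε·F/W = 0.29 × 318.86 / 65000 m = 1.423e-03 mm/s.
R = 1.423e-03 × 3600 = 5.12 mm/hr.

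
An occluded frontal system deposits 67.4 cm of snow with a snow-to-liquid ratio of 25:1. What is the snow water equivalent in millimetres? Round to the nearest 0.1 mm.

SWE = snow depth / ratio = 67.4 cm / 25 = 2.696 cm = 27.0 mm.

SWE ≈ 27.0 mm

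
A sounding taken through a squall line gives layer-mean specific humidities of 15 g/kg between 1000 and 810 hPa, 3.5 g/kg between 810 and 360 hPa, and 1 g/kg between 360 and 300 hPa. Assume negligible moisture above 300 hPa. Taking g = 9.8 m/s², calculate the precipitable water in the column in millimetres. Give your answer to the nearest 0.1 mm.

Precipitable water is the column-integrated vapour mass per unit area: PW = (1/g) Σ q̄ Δp, with q in kg/kg and Δp in Pa (1 kg/m² of water = 1 mm).
Layer 1000–810 hPa: Δp = 190 hPa = 19000 Pa, q̄ = 0.015 kg/kg → 0.015 × 19000 / 9.8 = 29.08 mm
Layer 810–360 hPa: Δp = 450 hPa = 45000 Pa, q̄ = 0.0035 kg/kg → 0.0035 × 45000 / 9.8 = 16.07 mm
Layer 360–300 hPa: Δp = 60 hPa = 6000 Pa, q̄ = 0.001 kg/kg → 0.001 × 6000 / 9.8 = 0.61 mm
PW = 29.08 + 16.07 + 0.61 = 45.76 ≈ 45.8 mm.

PW ≈ 45.8 mm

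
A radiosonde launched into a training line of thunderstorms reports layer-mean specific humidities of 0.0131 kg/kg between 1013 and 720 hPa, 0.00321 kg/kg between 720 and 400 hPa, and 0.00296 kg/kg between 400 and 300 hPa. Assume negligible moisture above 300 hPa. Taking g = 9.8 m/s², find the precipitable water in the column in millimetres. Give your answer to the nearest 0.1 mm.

Precipitable water is the column-integrated vapour mass per unit area: PW = (1/g) Σ q̄ Δp, with q in kg/kg and Δp in Pa (1 kg/m² of water = 1 mm).
Layer 1013–720 hPa: Δp = 293 hPa = 29300 Pa, q̄ = 0.0131 kg/kg → 0.0131 × 29300 / 9.8 = 39.17 mm
Layer 720–400 hPa: Δp = 320 hPa = 32000 Pa, q̄ = 0.00321 kg/kg → 0.00321 × 32000 / 9.8 = 10.48 mm
Layer 400–300 hPa: Δp = 100 hPa = 10000 Pa, q̄ = 0.00296 kg/kg → 0.00296 × 10000 / 9.8 = 3.02 mm
PW = 39.17 + 10.48 + 3.02 = 52.67 ≈ 52.7 mm.

PW ≈ 52.7 mm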